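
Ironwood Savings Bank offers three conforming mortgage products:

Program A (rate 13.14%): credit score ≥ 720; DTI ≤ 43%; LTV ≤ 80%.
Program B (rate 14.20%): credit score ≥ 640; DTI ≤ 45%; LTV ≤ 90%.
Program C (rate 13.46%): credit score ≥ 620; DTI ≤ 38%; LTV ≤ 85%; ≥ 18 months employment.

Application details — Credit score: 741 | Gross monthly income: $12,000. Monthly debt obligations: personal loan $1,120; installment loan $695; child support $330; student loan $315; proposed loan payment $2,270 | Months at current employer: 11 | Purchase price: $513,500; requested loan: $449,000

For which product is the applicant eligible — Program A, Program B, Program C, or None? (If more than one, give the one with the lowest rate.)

Program B

Total debts = (1,120 + 695 + 330 + 315 + 2,270) = 4,730; DTI = 4,730/12,000 = 39.4%.
LTV = 449,000/513,500 = 87.4%.
Program A: score 741 ≥ 720; DTI 39.4% ≤ 43%; LTV 87.4% > 80% → does not qualify.
Program B: score 741 ≥ 640; DTI 39.4% ≤ 45%; LTV 87.4% ≤ 90% → qualifies.
Program C: score 741 ≥ 620; DTI 39.4% > 38%; LTV 87.4% > 85%; employment 11 < 18 mo → does not qualify.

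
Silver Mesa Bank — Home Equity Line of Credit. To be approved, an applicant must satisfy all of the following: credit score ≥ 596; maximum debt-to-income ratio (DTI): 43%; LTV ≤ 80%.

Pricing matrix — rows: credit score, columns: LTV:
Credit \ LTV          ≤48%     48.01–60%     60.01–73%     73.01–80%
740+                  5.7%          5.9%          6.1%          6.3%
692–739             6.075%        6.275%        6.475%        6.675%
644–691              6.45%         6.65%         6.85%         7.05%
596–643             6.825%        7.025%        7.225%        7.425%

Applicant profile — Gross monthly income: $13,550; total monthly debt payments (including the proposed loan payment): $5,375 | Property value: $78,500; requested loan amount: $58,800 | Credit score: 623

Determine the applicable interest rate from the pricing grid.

Credit score 623 ≥ 596; DTI: 5,375 ÷ 13,550 = 39.7%, within the 43% cap
LTV: 58,800 ÷ 78,500 = 74.9%, within 80% cap
Row: 623 falls in 596–643. Column: 74.9% falls in 73.01–80%. Rate = 7.425%.

7.425%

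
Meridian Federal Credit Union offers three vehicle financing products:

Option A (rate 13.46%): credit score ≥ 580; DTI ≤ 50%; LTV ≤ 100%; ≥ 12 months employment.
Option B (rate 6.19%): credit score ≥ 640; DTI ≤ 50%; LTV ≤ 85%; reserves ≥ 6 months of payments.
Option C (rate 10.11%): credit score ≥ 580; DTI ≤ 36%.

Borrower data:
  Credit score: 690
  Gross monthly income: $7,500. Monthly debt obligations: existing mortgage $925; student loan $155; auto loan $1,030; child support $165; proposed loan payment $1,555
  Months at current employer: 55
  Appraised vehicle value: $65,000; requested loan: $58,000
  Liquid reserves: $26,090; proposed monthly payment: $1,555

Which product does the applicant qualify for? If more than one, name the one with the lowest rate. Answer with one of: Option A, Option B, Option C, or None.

Total debts = (925 + 155 + 1,030 + 165 + 1,555) = 3,830; DTI = 3,830/7,500 = 51.1%.
LTV = 58,000/65,000 = 89.2%.
Reserves = 26,090/1,555 = 16.8 months.
Option A: score 690 ≥ 580; DTI 51.1% > 50%; LTV 89.2% ≤ 100%; employment 55 ≥ 12 mo → does not qualify.
Option B: score 690 ≥ 640; DTI 51.1% > 50%; LTV 89.2% > 85%; reserves 16.8 ≥ 6 mo → does not qualify.
Option C: score 690 ≥ 580; DTI 51.1% > 36% → does not qualify.

None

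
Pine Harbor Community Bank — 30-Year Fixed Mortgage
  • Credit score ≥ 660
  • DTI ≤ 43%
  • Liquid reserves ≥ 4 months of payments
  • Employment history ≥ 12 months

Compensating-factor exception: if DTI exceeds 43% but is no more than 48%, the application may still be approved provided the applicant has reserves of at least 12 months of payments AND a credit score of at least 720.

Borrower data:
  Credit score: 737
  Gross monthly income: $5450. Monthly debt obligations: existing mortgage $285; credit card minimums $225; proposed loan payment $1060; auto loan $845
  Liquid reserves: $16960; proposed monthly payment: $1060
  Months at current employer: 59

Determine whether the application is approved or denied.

Approved

Credit score 737 ≥ 660 (meets base)
Total debts = (285 + 225 + 1,060 + 845) = 2,415. DTI: 2,415 ÷ 5,450 = 44.3%, over the 43% base limit.
Liquid reserves cover 16,960/1,060 = 16.0 months — ≥ 4 required
Employment 59 ≥ 12 months
DTI 44.3% is within the 43%–48% exception band; checking compensating factors.
Reserves 16.0 ≥ 12 months; credit score 737 ≥ 720.
Both override conditions satisfied; DTI exception granted.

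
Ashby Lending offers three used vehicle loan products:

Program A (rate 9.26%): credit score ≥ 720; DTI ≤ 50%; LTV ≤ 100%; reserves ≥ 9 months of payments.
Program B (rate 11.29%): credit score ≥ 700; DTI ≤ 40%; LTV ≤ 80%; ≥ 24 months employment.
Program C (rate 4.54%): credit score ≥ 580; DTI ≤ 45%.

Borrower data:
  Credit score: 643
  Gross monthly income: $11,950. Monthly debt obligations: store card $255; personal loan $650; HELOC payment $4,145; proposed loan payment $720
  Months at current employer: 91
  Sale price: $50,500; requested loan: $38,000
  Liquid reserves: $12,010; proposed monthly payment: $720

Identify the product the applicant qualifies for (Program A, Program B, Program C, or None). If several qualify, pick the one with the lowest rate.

Total debts = (255 + 650 + 4,145 + 720) = 5,770; DTI = 5,770/11,950 = 48.3%.
LTV = 38,000/50,500 = 75.2%.
Reserves = 12,010/720 = 16.7 months.
Program A: score 643 < 720; DTI 48.3% ≤ 50%; LTV 75.2% ≤ 100%; reserves 16.7 ≥ 9 mo → does not qualify.
Program B: score 643 < 700; DTI 48.3% > 40%; LTV 75.2% ≤ 80%; employment 91 ≥ 24 mo → does not qualify.
Program C: score 643 ≥ 580; DTI 48.3% > 45% → does not qualify.

None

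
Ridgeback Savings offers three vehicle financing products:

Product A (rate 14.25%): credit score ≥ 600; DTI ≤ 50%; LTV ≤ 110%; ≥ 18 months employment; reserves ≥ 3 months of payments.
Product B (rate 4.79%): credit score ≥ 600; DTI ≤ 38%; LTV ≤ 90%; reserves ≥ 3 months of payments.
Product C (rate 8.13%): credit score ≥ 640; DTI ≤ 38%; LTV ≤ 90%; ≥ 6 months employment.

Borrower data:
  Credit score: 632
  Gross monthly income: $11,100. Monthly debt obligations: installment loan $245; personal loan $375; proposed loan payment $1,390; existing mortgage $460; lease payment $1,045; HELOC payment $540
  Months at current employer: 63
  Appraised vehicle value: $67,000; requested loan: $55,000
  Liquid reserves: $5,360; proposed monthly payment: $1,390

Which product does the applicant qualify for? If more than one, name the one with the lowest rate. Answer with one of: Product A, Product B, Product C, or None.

Total debts = (245 + 375 + 1,390 + 460 + 1,045 + 540) = 4,055; DTI = 4,055/11,100 = 36.5%.
LTV = 55,000/67,000 = 82.1%.
Reserves = 5,360/1,390 = 3.9 months.
Product A: score 632 ≥ 600; DTI 36.5% ≤ 50%; LTV 82.1% ≤ 110%; employment 63 ≥ 18 mo; reserves 3.9 ≥ 3 mo → qualifies.
Product B: score 632 ≥ 600; DTI 36.5% ≤ 38%; LTV 82.1% ≤ 90%; reserves 3.9 ≥ 3 mo → qualifies.
Product C: score 632 < 640; DTI 36.5% ≤ 38%; LTV 82.1% ≤ 90%; employment 63 ≥ 6 mo → does not qualify.
Qualifying: Product A, Product B. Lowest rate is 4.79% → Product B.

Product B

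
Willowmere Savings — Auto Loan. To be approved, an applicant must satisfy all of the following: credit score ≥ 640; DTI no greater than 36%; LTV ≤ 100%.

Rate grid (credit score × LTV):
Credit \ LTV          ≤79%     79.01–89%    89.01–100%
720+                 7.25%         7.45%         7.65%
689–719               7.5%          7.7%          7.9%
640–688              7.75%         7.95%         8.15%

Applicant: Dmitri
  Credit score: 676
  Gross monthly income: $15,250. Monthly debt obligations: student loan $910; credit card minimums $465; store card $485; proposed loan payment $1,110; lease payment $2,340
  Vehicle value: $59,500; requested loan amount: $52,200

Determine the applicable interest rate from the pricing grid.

7.95%

Credit score 676 ≥ 640; Total monthly debts = (910 + 465 + 485 + 1,110 + 2,340) = 5,310. DTI = 5,310/15,250 = 34.8% ≤ 36%
Loan-to-value = 52,200/59,500 = 87.7% — pass (100% max)
Score 676 is in the 640–688 band; LTV 87.7% is in the 79.01–89% band → 7.95%.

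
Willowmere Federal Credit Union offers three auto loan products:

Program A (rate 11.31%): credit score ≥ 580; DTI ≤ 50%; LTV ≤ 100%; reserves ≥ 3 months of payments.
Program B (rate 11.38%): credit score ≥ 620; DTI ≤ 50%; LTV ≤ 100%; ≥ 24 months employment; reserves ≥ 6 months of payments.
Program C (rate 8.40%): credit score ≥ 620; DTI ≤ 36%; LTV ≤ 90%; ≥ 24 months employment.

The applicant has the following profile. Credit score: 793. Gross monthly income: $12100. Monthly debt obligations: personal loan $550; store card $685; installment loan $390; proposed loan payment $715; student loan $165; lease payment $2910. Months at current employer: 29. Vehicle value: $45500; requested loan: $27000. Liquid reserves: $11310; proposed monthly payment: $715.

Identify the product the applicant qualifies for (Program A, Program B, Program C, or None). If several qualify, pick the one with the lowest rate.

Program A

Total debts = (550 + 685 + 390 + 715 + 165 + 2,910) = 5,415; DTI = 5,415/12,100 = 44.8%.
LTV = 27,000/45,500 = 59.3%.
Reserves = 11,310/715 = 15.8 months.
Program A: score 793 ≥ 580; DTI 44.8% ≤ 50%; LTV 59.3% ≤ 100%; reserves 15.8 ≥ 3 mo → qualifies.
Program B: score 793 ≥ 620; DTI 44.8% ≤ 50%; LTV 59.3% ≤ 100%; employment 29 ≥ 24 mo; reserves 15.8 ≥ 6 mo → qualifies.
Program C: score 793 ≥ 620; DTI 44.8% > 36%; LTV 59.3% ≤ 90%; employment 29 ≥ 24 mo → does not qualify.
Qualifying: Program A, Program B. Lowest rate is 11.31% → Program A.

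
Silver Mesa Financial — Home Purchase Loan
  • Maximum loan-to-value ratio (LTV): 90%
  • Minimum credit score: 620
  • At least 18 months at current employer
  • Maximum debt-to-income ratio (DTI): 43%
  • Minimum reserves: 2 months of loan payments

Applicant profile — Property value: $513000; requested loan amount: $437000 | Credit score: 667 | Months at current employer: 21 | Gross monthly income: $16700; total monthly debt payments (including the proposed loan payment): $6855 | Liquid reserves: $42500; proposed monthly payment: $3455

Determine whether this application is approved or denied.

Approved

Loan-to-value = 437,000/513,000 = 85.2% — pass (90% max)
Credit score 667 ≥ 620 (meets)
Employment 21 ≥ 18 months
Debt-to-income = 6,855/16,700 = 41% — meets 43% limit
Liquid reserves cover 42,500/3,455 = 12.3 months — ≥ 2 required
All criteria satisfied.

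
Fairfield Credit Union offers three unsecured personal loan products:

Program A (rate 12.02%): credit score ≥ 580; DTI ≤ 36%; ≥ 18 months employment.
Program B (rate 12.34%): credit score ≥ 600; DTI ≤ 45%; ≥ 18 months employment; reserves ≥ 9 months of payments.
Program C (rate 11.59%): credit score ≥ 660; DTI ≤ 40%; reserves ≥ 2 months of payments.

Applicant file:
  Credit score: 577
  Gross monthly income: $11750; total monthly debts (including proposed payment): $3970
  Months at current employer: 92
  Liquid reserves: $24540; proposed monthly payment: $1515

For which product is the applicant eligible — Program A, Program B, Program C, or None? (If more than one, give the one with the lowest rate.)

DTI = 3,970/11,750 = 33.8%.
Reserves = 24,540/1,515 = 16.2 months.
Program A: score 577 < 580; DTI 33.8% ≤ 36%; employment 92 ≥ 18 mo → does not qualify.
Program B: score 577 < 600; DTI 33.8% ≤ 45%; employment 92 ≥ 18 mo; reserves 16.2 ≥ 9 mo → does not qualify.
Program C: score 577 < 660; DTI 33.8% ≤ 40%; reserves 16.2 ≥ 2 mo → does not qualify.

None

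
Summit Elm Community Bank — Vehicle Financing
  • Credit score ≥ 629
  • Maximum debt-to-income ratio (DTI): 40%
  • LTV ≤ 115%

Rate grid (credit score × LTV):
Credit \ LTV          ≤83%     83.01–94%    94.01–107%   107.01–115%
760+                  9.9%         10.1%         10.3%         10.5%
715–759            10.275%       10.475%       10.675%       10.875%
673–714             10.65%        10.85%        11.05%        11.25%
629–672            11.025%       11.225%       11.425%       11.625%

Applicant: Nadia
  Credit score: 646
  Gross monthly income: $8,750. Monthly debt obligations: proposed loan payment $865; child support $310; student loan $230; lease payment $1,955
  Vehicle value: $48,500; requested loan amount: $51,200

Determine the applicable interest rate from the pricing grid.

Credit score 646 ≥ 629; Total monthly debts = (865 + 310 + 230 + 1,955) = 3,360. DTI = 3,360/8,750 = 38.4% ≤ 40%
Loan-to-value = 51,200/48,500 = 105.6% — pass (115% max)
Row: 646 falls in 629–672. Column: 105.6% falls in 94.01–107%. Rate = 11.425%.

11.425%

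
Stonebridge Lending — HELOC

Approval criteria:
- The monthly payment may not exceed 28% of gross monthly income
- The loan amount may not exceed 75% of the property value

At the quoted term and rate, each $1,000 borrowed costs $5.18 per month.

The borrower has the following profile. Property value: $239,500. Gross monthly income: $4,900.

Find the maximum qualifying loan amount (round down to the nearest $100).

Payment cap: 28% × $4,900 = $1,372/month.
At $5.18 per $1,000, that supports 1,372/5.18 × 1,000 ≈ $264,864 → $264,800.
LTV cap: 75% × $239,500 = $179,625 → $179,600.
Binding constraint: loan-to-value.

$179,600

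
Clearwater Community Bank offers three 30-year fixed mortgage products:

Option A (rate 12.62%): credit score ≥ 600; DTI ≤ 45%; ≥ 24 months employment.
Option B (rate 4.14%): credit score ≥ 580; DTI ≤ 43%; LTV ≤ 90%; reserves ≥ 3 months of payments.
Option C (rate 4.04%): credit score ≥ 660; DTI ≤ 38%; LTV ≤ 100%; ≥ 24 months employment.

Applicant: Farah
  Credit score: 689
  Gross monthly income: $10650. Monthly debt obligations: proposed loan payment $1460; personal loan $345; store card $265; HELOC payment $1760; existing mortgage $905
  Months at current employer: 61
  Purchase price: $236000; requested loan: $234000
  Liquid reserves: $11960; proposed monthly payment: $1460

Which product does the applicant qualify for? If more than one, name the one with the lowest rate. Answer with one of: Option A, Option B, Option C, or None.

Option A

Total debts = (1,460 + 345 + 265 + 1,760 + 905) = 4,735; DTI = 4,735/10,650 = 44.5%.
LTV = 234,000/236,000 = 99.2%.
Reserves = 11,960/1,460 = 8.2 months.
Option A: score 689 ≥ 600; DTI 44.5% ≤ 45%; employment 61 ≥ 24 mo → qualifies.
Option B: score 689 ≥ 580; DTI 44.5% > 43%; LTV 99.2% > 90%; reserves 8.2 ≥ 3 mo → does not qualify.
Option C: score 689 ≥ 660; DTI 44.5% > 38%; LTV 99.2% ≤ 100%; employment 61 ≥ 24 mo → does not qualify.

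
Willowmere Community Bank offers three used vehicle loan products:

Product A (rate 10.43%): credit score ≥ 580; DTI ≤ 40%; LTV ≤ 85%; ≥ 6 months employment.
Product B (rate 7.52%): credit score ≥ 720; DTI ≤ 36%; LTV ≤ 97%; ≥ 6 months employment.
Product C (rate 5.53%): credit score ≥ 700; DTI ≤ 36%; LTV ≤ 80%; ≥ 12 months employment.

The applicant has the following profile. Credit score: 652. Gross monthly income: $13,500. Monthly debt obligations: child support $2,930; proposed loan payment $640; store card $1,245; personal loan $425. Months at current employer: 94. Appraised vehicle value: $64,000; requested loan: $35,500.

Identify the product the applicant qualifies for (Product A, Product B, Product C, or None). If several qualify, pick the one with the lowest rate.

Total debts = (2,930 + 640 + 1,245 + 425) = 5,240; DTI = 5,240/13,500 = 38.8%.
LTV = 35,500/64,000 = 55.5%.
Product A: score 652 ≥ 580; DTI 38.8% ≤ 40%; LTV 55.5% ≤ 85%; employment 94 ≥ 6 mo → qualifies.
Product B: score 652 < 720; DTI 38.8% > 36%; LTV 55.5% ≤ 97%; employment 94 ≥ 6 mo → does not qualify.
Product C: score 652 < 700; DTI 38.8% > 36%; LTV 55.5% ≤ 80%; employment 94 ≥ 12 mo → does not qualify.

Product A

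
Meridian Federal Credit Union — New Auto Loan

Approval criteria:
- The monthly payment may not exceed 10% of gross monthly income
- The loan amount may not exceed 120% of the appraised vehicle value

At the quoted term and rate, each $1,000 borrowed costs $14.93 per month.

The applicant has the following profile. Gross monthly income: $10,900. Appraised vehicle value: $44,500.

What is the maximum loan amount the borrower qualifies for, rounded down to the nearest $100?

$53,400

Payment cap: 10% × $10,900 = $1,090/month.
At $14.93 per $1,000, that supports 1,090/14.93 × 1,000 ≈ $73,007 → $73,000.
LTV cap: 120% × $44,500 = $53,400 → $53,400.
Binding constraint: loan-to-value.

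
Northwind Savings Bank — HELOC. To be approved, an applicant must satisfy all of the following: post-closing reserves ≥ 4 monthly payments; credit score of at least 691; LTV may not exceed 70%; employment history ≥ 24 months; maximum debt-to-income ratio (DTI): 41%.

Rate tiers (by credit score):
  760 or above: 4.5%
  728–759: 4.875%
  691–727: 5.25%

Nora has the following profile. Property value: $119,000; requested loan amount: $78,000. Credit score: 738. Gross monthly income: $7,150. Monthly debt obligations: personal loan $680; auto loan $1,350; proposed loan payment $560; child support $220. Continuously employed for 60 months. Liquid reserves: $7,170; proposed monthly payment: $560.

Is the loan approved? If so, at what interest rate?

Approved at 4.875%

Credit score 738 ≥ 691 (meets minimum)
Employment 60 ≥ 24 months
Total monthly debts = (680 + 1,350 + 560 + 220) = 2,810. DTI = 2,810/7,150 = 39.3% ≤ 41%
Liquid reserves cover 7,170/560 = 12.8 months — ≥ 4 required
LTV: 78,000 ÷ 119,000 = 65.5%, within 70% cap
All requirements met. Score 738 falls in the 728–759 tier → 4.875%.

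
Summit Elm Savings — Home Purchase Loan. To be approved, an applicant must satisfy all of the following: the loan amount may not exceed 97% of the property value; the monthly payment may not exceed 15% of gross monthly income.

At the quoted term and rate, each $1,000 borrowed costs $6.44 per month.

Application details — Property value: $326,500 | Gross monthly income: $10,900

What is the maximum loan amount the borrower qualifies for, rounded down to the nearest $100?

$253,800

Payment cap: 15% × $10,900 = $1,635/month.
At $6.44 per $1,000, that supports 1,635/6.44 × 1,000 ≈ $253,881 → $253,800.
LTV cap: 97% × $326,500 = $316,705 → $316,700.
Binding constraint: payment-to-income.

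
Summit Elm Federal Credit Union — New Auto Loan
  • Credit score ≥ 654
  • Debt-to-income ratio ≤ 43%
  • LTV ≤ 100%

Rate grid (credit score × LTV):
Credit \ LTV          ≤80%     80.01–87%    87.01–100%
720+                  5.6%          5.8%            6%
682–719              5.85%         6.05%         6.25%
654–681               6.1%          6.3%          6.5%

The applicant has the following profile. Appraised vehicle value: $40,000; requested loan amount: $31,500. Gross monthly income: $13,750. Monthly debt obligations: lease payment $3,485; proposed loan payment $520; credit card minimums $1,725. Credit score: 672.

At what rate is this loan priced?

6.1%

Credit score 672 ≥ 654; Total monthly debts = (3,485 + 520 + 1,725) = 5,730. DTI = 5,730/13,750 = 41.7% ≤ 43%
LTV: 31,500 ÷ 40,000 = 78.8%, within 100% cap
Credit 672 → row 654–681; LTV 78.8% → column ≤80%. Grid cell → 6.1%.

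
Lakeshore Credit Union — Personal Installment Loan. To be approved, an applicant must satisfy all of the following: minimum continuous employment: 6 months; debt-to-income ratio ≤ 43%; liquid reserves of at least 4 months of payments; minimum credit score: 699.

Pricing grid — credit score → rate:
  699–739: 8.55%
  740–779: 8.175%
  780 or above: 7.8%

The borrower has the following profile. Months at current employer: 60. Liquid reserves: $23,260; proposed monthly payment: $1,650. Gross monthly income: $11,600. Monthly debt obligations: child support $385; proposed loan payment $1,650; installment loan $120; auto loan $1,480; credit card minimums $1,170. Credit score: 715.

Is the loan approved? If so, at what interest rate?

Credit score 715 ≥ 699 (meets minimum)
Employment 60 ≥ 6 months
Reserves: 23,260 ÷ 1,650 = 14.1 months (meets 4-month minimum)
Total monthly debts = (385 + 1,650 + 120 + 1,480 + 1,170) = 4,805. DTI = 4,805/11,600 = 41.4% ≤ 43%
All requirements met. Score 715 falls in the 699–739 tier → 8.55%.

Approved at 8.55%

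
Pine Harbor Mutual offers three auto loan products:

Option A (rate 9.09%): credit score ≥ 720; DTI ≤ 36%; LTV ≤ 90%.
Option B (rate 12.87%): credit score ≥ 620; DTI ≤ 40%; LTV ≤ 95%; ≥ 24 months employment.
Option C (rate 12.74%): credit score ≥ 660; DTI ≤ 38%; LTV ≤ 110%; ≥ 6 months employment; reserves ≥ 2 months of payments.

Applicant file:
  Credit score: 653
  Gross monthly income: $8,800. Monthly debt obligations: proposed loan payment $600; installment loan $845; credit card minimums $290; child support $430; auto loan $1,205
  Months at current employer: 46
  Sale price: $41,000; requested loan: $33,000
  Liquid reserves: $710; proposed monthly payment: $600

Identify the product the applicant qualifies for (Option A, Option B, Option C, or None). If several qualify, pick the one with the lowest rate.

Total debts = (600 + 845 + 290 + 430 + 1,205) = 3,370; DTI = 3,370/8,800 = 38.3%.
LTV = 33,000/41,000 = 80.5%.
Reserves = 710/600 = 1.2 months.
Option A: score 653 < 720; DTI 38.3% > 36%; LTV 80.5% ≤ 90% → does not qualify.
Option B: score 653 ≥ 620; DTI 38.3% ≤ 40%; LTV 80.5% ≤ 95%; employment 46 ≥ 24 mo → qualifies.
Option C: score 653 < 660; DTI 38.3% > 38%; LTV 80.5% ≤ 110%; employment 46 ≥ 6 mo; reserves 1.2 < 2 mo → does not qualify.

Option B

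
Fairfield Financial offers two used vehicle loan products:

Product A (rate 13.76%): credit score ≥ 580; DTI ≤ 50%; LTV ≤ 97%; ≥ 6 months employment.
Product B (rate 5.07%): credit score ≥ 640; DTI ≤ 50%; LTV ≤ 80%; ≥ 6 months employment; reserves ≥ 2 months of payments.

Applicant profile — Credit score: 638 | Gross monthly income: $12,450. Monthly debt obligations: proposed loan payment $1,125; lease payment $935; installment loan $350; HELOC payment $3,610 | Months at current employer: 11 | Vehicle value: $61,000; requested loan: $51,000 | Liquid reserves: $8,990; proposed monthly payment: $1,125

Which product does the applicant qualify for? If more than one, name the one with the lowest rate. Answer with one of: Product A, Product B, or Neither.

Product A

Total debts = (1,125 + 935 + 350 + 3,610) = 6,020; DTI = 6,020/12,450 = 48.4%.
LTV = 51,000/61,000 = 83.6%.
Reserves = 8,990/1,125 = 8.0 months.
Product A: score 638 ≥ 580; DTI 48.4% ≤ 50%; LTV 83.6% ≤ 97%; employment 11 ≥ 6 mo → qualifies.
Product B: score 638 < 640; DTI 48.4% ≤ 50%; LTV 83.6% > 80%; employment 11 ≥ 6 mo; reserves 8.0 ≥ 2 mo → does not qualify.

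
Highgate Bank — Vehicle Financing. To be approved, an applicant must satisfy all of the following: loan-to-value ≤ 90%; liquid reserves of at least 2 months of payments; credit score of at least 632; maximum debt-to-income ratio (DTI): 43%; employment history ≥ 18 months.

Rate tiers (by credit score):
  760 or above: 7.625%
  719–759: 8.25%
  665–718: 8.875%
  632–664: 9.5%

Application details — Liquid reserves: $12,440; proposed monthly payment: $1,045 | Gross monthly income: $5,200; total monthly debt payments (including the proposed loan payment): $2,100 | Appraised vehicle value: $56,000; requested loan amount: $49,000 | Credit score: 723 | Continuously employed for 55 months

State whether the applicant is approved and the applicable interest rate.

Credit score 723 ≥ 632 (meets minimum)
Employment 55 ≥ 18 months
Debt-to-income = 2,100/5,200 = 40.4% — meets 43% limit
Reserves = 12,440/1,045 = 11.9 months ≥ 2
Loan-to-value = 49,000/56,000 = 87.5% — pass (90% max)
All requirements met. Score 723 falls in the 719–759 tier → 8.25%.

Approved at 8.25%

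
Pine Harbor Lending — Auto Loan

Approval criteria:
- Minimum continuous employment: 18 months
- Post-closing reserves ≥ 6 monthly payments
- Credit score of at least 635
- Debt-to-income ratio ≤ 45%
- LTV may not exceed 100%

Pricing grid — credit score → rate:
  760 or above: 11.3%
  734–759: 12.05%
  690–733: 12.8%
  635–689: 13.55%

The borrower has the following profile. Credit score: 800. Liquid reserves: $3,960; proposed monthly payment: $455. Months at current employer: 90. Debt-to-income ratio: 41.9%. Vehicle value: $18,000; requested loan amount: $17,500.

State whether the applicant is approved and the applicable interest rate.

Approved at 11.3%

Credit score 800 ≥ 635 (meets minimum)
Liquid reserves cover 3,960/455 = 8.7 months — ≥ 6 required
DTI 41.9% ≤ 45%
LTV: 17,500 ÷ 18,000 = 97.2%, within 100% cap
Employment 90 ≥ 18 months
All requirements met. Score 800 falls in the 760 or above tier → 11.3%.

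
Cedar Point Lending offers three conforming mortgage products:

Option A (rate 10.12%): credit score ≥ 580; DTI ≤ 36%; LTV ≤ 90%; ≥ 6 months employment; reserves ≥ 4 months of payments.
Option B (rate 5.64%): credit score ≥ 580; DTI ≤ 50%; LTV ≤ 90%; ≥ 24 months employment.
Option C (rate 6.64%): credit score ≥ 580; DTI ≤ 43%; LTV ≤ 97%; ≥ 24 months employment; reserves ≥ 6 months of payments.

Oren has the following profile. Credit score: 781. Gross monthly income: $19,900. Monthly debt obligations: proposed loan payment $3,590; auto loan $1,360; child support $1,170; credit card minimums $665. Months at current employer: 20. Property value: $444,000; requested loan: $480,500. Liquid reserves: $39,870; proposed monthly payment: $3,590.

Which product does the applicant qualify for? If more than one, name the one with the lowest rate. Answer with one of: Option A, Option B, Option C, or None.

None

Total debts = (3,590 + 1,360 + 1,170 + 665) = 6,785; DTI = 6,785/19,900 = 34.1%.
LTV = 480,500/444,000 = 108.2%.
Reserves = 39,870/3,590 = 11.1 months.
Option A: score 781 ≥ 580; DTI 34.1% ≤ 36%; LTV 108.2% > 90%; employment 20 ≥ 6 mo; reserves 11.1 ≥ 4 mo → does not qualify.
Option B: score 781 ≥ 580; DTI 34.1% ≤ 50%; LTV 108.2% > 90%; employment 20 < 24 mo → does not qualify.
Option C: score 781 ≥ 580; DTI 34.1% ≤ 43%; LTV 108.2% > 97%; employment 20 < 24 mo; reserves 11.1 ≥ 6 mo → does not qualify.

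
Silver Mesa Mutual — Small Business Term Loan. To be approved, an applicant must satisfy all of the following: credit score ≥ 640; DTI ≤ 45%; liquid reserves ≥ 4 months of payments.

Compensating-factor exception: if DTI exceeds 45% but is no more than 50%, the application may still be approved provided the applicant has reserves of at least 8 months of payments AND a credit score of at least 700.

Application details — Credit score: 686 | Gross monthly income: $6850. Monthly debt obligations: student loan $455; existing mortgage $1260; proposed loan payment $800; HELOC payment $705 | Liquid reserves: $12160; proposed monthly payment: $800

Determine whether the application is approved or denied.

Credit score 686 ≥ 640 (meets base)
Total debts = (455 + 1,260 + 800 + 705) = 3,220. DTI: 3,220 ÷ 6,850 = 47%, over the 45% base limit.
Reserves: 12,160 ÷ 800 = 15.2 months (meets 4-month minimum)
DTI 47% is within the 45%–50% exception band; checking compensating factors.
Reserves 15.2 ≥ 8 months; credit score 686 < 700.
Compensating-factor requirement not fully met.

Denied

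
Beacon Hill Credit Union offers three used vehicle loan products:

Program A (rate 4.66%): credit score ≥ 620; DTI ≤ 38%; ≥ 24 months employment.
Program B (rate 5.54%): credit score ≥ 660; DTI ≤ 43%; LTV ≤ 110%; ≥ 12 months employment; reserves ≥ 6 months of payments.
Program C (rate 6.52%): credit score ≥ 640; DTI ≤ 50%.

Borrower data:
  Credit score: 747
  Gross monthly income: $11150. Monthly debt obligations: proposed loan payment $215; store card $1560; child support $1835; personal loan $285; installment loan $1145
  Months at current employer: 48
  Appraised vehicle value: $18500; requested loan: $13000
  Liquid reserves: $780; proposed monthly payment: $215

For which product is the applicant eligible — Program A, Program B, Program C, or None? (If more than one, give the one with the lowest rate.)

Program C

Total debts = (215 + 1,560 + 1,835 + 285 + 1,145) = 5,040; DTI = 5,040/11,150 = 45.2%.
LTV = 13,000/18,500 = 70.3%.
Reserves = 780/215 = 3.6 months.
Program A: score 747 ≥ 620; DTI 45.2% > 38%; employment 48 ≥ 24 mo → does not qualify.
Program B: score 747 ≥ 660; DTI 45.2% > 43%; LTV 70.3% ≤ 110%; employment 48 ≥ 12 mo; reserves 3.6 < 6 mo → does not qualify.
Program C: score 747 ≥ 640; DTI 45.2% ≤ 50% → qualifies.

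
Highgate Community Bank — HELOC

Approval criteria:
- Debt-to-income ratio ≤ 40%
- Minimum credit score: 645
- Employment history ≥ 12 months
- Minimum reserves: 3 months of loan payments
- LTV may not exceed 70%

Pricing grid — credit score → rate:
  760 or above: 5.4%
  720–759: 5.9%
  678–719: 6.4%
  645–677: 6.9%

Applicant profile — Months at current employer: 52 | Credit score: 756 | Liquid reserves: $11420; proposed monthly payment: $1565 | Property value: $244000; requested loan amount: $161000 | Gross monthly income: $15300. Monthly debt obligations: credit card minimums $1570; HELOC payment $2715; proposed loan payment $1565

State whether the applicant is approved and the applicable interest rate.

Approved at 5.9%

Credit score 756 ≥ 645 (meets minimum)
Loan-to-value = 161,000/244,000 = 66% — pass (70% max)
Total monthly debts = (1,570 + 2,715 + 1,565) = 5,850. Debt-to-income = 5,850/15,300 = 38.2% — meets 40% limit
Liquid reserves cover 11,420/1,565 = 7.3 months — ≥ 3 required
Employment 52 ≥ 12 months
All requirements met. Score 756 falls in the 720–759 tier → 5.9%.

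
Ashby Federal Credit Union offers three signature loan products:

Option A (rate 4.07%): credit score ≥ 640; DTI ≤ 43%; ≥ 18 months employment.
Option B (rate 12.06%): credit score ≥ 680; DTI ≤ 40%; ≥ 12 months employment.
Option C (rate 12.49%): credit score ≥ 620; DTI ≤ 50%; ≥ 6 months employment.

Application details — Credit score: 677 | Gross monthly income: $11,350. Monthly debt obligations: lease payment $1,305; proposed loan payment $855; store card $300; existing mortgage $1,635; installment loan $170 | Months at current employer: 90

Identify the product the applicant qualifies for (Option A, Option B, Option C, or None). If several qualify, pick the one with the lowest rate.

Total debts = (1,305 + 855 + 300 + 1,635 + 170) = 4,265; DTI = 4,265/11,350 = 37.6%.
Option A: score 677 ≥ 640; DTI 37.6% ≤ 43%; employment 90 ≥ 18 mo → qualifies.
Option B: score 677 < 680; DTI 37.6% ≤ 40%; employment 90 ≥ 12 mo → does not qualify.
Option C: score 677 ≥ 620; DTI 37.6% ≤ 50%; employment 90 ≥ 6 mo → qualifies.
Qualifying: Option A, Option C. Lowest rate is 4.07% → Option A.

Option A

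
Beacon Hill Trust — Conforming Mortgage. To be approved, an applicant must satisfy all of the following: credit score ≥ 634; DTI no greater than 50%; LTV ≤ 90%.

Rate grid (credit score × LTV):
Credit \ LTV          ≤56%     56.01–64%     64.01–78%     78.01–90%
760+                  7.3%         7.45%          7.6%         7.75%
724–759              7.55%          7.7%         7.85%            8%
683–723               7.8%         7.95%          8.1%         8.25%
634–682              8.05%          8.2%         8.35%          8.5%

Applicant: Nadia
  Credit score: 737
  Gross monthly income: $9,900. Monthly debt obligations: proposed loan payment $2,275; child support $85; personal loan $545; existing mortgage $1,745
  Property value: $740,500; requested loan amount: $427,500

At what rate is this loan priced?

Credit score 737 ≥ 634; Total monthly debts = (2,275 + 85 + 545 + 1,745) = 4,650. Debt-to-income = 4,650/9,900 = 47% — meets 50% limit
Loan-to-value = 427,500/740,500 = 57.7% — pass (90% max)
Score 737 is in the 724–759 band; LTV 57.7% is in the 56.01–64% band → 7.7%.

7.7%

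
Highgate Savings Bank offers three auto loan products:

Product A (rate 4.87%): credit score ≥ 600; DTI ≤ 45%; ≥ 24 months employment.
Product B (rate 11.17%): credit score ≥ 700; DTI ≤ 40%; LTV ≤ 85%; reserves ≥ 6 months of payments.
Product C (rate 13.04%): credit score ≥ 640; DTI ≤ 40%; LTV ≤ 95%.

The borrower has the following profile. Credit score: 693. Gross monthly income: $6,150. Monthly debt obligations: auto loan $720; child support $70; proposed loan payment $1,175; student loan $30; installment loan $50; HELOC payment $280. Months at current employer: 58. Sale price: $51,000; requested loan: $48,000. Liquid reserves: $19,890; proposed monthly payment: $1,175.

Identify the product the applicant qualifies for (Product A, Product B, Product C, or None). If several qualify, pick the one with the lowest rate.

Total debts = (720 + 70 + 1,175 + 30 + 50 + 280) = 2,325; DTI = 2,325/6,150 = 37.8%.
LTV = 48,000/51,000 = 94.1%.
Reserves = 19,890/1,175 = 16.9 months.
Product A: score 693 ≥ 600; DTI 37.8% ≤ 45%; employment 58 ≥ 24 mo → qualifies.
Product B: score 693 < 700; DTI 37.8% ≤ 40%; LTV 94.1% > 85%; reserves 16.9 ≥ 6 mo → does not qualify.
Product C: score 693 ≥ 640; DTI 37.8% ≤ 40%; LTV 94.1% ≤ 95% → qualifies.
Qualifying: Product A, Product C. Lowest rate is 4.87% → Product A.

Product A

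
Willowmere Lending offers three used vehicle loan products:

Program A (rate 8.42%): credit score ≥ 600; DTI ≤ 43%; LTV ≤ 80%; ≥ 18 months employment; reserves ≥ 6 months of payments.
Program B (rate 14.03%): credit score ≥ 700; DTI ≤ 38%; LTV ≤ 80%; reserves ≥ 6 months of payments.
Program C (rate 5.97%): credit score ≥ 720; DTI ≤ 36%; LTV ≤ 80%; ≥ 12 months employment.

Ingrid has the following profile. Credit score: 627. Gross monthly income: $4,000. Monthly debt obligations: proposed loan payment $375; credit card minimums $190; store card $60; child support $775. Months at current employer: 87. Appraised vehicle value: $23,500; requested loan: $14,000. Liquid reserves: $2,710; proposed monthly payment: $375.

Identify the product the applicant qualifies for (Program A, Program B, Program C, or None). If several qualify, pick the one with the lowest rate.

Total debts = (375 + 190 + 60 + 775) = 1,400; DTI = 1,400/4,000 = 35%.
LTV = 14,000/23,500 = 59.6%.
Reserves = 2,710/375 = 7.2 months.
Program A: score 627 ≥ 600; DTI 35% ≤ 43%; LTV 59.6% ≤ 80%; employment 87 ≥ 18 mo; reserves 7.2 ≥ 6 mo → qualifies.
Program B: score 627 < 700; DTI 35% ≤ 38%; LTV 59.6% ≤ 80%; reserves 7.2 ≥ 6 mo → does not qualify.
Program C: score 627 < 720; DTI 35% ≤ 36%; LTV 59.6% ≤ 80%; employment 87 ≥ 12 mo → does not qualify.

Program A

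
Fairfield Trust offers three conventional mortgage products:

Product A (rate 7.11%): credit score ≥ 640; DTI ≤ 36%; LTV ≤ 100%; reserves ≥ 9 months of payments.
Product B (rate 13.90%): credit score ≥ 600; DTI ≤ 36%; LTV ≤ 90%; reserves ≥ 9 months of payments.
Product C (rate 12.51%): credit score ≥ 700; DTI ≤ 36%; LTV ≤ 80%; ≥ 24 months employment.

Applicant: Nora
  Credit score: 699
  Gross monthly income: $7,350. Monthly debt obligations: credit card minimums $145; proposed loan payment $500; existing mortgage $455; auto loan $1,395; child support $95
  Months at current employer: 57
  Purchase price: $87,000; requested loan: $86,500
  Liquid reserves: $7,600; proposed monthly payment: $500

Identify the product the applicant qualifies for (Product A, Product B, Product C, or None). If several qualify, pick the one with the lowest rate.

Product A

Total debts = (145 + 500 + 455 + 1,395 + 95) = 2,590; DTI = 2,590/7,350 = 35.2%.
LTV = 86,500/87,000 = 99.4%.
Reserves = 7,600/500 = 15.2 months.
Product A: score 699 ≥ 640; DTI 35.2% ≤ 36%; LTV 99.4% ≤ 100%; reserves 15.2 ≥ 9 mo → qualifies.
Product B: score 699 ≥ 600; DTI 35.2% ≤ 36%; LTV 99.4% > 90%; reserves 15.2 ≥ 9 mo → does not qualify.
Product C: score 699 < 700; DTI 35.2% ≤ 36%; LTV 99.4% > 80%; employment 57 ≥ 24 mo → does not qualify.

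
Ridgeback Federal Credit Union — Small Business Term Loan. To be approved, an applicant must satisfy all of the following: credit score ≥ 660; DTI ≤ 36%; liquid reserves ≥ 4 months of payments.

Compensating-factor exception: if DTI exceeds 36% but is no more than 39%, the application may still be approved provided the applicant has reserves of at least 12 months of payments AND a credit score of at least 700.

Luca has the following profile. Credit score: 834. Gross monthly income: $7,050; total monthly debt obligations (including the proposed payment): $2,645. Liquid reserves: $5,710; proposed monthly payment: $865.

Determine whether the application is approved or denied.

Denied

Credit score 834 ≥ 660 (meets base)
DTI = 2,645/7,050 = 37.5% > 36% — standard DTI limit exceeded.
Liquid reserves cover 5,710/865 = 6.6 months — ≥ 4 required
DTI 37.5% is within the 36%–39% exception band; checking compensating factors.
Reserves 6.6 < 12 months; credit score 834 ≥ 700.
Override conditions not both satisfied; exception does not apply.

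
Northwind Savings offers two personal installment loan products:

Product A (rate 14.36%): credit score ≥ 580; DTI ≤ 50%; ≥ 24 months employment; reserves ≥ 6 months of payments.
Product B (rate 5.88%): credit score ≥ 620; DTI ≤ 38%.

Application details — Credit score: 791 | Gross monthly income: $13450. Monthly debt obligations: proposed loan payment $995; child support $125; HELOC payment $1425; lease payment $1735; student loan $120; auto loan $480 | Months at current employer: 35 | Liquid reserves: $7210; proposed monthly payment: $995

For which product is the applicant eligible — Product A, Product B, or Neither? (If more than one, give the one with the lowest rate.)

Total debts = (995 + 125 + 1,425 + 1,735 + 120 + 480) = 4,880; DTI = 4,880/13,450 = 36.3%.
Reserves = 7,210/995 = 7.2 months.
Product A: score 791 ≥ 580; DTI 36.3% ≤ 50%; employment 35 ≥ 24 mo; reserves 7.2 ≥ 6 mo → qualifies.
Product B: score 791 ≥ 620; DTI 36.3% ≤ 38% → qualifies.
Qualifying: Product A, Product B. Lowest rate is 5.88% → Product B.

Product B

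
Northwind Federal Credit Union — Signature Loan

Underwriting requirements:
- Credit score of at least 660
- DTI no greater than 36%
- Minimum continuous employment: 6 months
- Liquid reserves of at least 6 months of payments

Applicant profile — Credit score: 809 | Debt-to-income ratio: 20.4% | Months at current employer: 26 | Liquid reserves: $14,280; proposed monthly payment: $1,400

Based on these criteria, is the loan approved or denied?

Credit score 809 ≥ 660 (meets)
DTI 20.4% is within the 36% limit
Employment 26 ≥ 6 months
Liquid reserves cover 14,280/1,400 = 10.2 months — ≥ 6 required
All criteria satisfied.

Approved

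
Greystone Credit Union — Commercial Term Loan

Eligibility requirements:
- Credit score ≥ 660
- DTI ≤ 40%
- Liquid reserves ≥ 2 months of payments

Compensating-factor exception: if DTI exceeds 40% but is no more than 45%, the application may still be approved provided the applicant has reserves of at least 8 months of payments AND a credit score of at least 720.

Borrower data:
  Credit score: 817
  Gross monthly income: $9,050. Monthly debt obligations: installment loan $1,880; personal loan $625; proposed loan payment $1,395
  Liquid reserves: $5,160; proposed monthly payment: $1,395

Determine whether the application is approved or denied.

Credit score 817 ≥ 660 (meets base)
Total debts = (1,880 + 625 + 1,395) = 3,900. DTI: 3,900 ÷ 9,050 = 43.1%, over the 40% base limit.
Liquid reserves cover 5,160/1,395 = 3.7 months — ≥ 2 required
43.1% falls in the override range (40%–45%), so the compensating-factor test applies.
Reserves 3.7 < 8 months; credit score 817 ≥ 720.
Override conditions not both satisfied; exception does not apply.

Denied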